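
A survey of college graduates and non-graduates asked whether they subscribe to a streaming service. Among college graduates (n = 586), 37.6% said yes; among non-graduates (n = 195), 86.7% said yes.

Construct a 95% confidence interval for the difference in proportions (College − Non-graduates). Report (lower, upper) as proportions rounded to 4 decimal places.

The two standard errors are √(0.3760×0.6240/586) = 0.02001 and √(0.8670×0.1330/195) = 0.02432.
Because the samples are independent, SE_diff = √(0.02001² + 0.02432²) = 0.03149.
Using z* = 1.960 for 95%, ME = 1.960 × 0.03149 = 0.06172.
p̂₁ − p̂₂ = -0.4910; interval -0.4910 ± 0.06172 gives (-0.5527, -0.4293).

(-0.5527, -0.4293)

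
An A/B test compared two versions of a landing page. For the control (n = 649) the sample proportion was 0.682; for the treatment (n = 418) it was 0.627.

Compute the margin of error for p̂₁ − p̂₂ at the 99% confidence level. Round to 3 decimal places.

The two standard errors are √(0.6820×0.3180/649) = 0.01828 and √(0.6270×0.3730/418) = 0.02365.
Because the samples are independent, SE_diff = √(0.01828² + 0.02365²) = 0.02989.
Using z* = 2.576 for 99%, ME = 2.576 × 0.02989 = 0.07700.

0.077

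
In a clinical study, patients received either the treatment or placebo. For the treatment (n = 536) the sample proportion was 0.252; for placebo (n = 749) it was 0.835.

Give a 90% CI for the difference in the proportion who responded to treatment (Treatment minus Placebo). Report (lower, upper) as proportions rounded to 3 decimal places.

(-0.621, -0.545)

The two standard errors are √(0.2520×0.7480/536) = 0.01875 and √(0.8350×0.1650/749) = 0.01356.
Because the samples are independent, SE_diff = √(0.01875² + 0.01356²) = 0.02314.
Using z* = 1.645 for 90%, ME = 1.645 × 0.02314 = 0.03807.
p̂₁ − p̂₂ = -0.5830; interval -0.5830 ± 0.03807 gives (-0.621, -0.545).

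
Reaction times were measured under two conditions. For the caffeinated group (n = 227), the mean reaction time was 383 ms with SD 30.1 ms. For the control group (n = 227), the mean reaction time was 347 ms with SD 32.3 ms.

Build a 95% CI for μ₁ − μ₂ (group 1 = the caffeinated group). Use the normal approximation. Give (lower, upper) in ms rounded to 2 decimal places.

Per-group SEs: s₁/√n₁ = 30.1/√227 = 1.9978, s₂/√n₂ = 32.3/√227 = 2.1438.
Unpooled SE of the difference: √(3.99120484 + 4.59587844) = 2.9304.
Margin of error = z* · SE = 1.960 × 2.9304 = 5.7436.
x̄₁ − x̄₂ = 383 − 347 = 36.0000.
CI: 36.0000 ± 5.7436 = (30.26, 41.74).

(30.26, 41.74)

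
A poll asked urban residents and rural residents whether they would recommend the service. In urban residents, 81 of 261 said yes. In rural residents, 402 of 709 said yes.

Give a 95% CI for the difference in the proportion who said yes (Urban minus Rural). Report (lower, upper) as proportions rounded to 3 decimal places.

(-0.324, -0.190)

First, p̂₁ = 81/261 = 0.3103; p̂₂ = 402/709 = 0.5670.
The two standard errors are √(0.3103×0.6897/261) = 0.02864 and √(0.5670×0.4330/709) = 0.01861.
Because the samples are independent, SE_diff = √(0.02864² + 0.01861²) = 0.03416.
Using z* = 1.960 for 95%, ME = 1.960 × 0.03416 = 0.06695.
p̂₁ − p̂₂ = -0.2567; interval -0.2567 ± 0.06695 gives (-0.324, -0.190).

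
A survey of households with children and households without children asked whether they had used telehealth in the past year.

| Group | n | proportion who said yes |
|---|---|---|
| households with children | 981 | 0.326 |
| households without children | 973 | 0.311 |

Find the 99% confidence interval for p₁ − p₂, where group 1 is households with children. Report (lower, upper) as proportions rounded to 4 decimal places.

(-0.0393, 0.0693)

SE₁ = √(p̂₁(1−p̂₁)/n₁) = √(0.3260·0.6740/981) = 0.01497; SE₂ = √(0.3110·0.6890/973) = 0.01484.
Independent samples: SE of the difference = √(SE₁² + SE₂²) = √(0.0002241009 + 0.0002202256) = 0.02108.
z* for 99% confidence is 2.576, so the margin of error is 2.576 × 0.02108 = 0.05430.
Point estimate p̂₁ − p̂₂ = 0.3260 − 0.3110 = 0.0150.
0.0150 ± 0.05430 → (-0.0393, 0.0693).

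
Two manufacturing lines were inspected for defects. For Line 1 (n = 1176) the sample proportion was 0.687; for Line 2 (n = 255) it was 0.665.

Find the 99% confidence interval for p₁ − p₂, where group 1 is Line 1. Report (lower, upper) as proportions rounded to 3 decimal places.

(-0.062, 0.106)

SE₁ = √(p̂₁(1−p̂₁)/n₁) = √(0.6870·0.3130/1176) = 0.01352; SE₂ = √(0.6650·0.3350/255) = 0.02956.
Independent samples: SE of the difference = √(SE₁² + SE₂²) = √(0.0001827904 + 0.0008737936) = 0.03251.
z* for 99% confidence is 2.576, so the margin of error is 2.576 × 0.03251 = 0.08375.
Point estimate p̂₁ − p̂₂ = 0.6870 − 0.6650 = 0.0220.
0.0220 ± 0.08375 → (-0.062, 0.106).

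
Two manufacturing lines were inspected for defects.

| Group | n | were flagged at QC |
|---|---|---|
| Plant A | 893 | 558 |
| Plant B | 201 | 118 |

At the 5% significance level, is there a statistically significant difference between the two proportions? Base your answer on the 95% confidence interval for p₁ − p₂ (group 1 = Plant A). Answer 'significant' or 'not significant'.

not significant

p̂₁ = 558/893 = 0.6249 and p̂₂ = 118/201 = 0.5871.
SE₁ = √(p̂₁(1−p̂₁)/n₁) = √(0.6249·0.3751/893) = 0.01620; SE₂ = √(0.5871·0.4129/201) = 0.03473.
Independent samples: SE of the difference = √(SE₁² + SE₂²) = √(0.00026244 + 0.0012061729) = 0.03832.
z* for 95% confidence is 1.960, so the margin of error is 1.960 × 0.03832 = 0.07511.
Point estimate p̂₁ − p̂₂ = 0.6249 − 0.5871 = 0.0378.
0.0378 ± 0.07511 → (-0.03731, 0.11291).
The interval (-0.03731, 0.11291) contains 0, so the difference is not significant.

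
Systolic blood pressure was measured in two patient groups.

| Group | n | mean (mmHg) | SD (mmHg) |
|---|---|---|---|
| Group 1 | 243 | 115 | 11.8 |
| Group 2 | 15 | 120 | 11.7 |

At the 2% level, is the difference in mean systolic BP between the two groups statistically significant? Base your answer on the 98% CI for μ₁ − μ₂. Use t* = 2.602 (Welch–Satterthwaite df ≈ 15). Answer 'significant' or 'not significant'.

not significant

SE₁ = s₁/√n₁ = 11.8/√243 = 0.7570; SE₂ = 11.7/√15 = 3.0209.
Independent samples, unequal variances: SE_diff = √(SE₁² + SE₂²) = √(0.573049 + 9.12583681) = 3.1143.
t* = 2.602, so margin of error = 2.602 × 3.1143 = 8.1034.
Difference in means = 115 − 120 = -5.0000.
-5.0000 ± 8.1034 → (-13.1034, 3.1034).
The interval (-13.1034, 3.1034) contains 0, so the difference is not significant.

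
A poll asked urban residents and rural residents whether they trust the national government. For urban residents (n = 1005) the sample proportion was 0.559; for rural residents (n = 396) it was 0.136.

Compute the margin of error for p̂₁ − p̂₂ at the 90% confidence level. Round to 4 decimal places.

0.0383

SE₁ = √(p̂₁(1−p̂₁)/n₁) = √(0.5590·0.4410/1005) = 0.01566; SE₂ = √(0.1360·0.8640/396) = 0.01723.
Independent samples: SE of the difference = √(SE₁² + SE₂²) = √(0.0002452356 + 0.0002968729) = 0.02328.
z* for 90% confidence is 1.645, so the margin of error is 1.645 × 0.02328 = 0.03830.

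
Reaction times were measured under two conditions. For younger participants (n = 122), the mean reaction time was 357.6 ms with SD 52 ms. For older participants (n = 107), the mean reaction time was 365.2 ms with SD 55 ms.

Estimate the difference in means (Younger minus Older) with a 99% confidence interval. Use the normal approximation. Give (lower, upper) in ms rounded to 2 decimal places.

(-25.89, 10.69)

Standard errors of each mean: 52/√122 = 4.7079 and 55/√107 = 5.3171.
SE(x̄₁ − x̄₂) = √(4.7079² + 5.3171²) = 7.1018 for independent samples with unequal variances.
With z* = 2.576, the margin is 2.576 × 7.1018 = 18.2942.
x̄₁ − x̄₂ = 357.6 − 365.2 = -7.6000; the interval is -7.6000 ± 18.2942 = (-25.89, 10.69).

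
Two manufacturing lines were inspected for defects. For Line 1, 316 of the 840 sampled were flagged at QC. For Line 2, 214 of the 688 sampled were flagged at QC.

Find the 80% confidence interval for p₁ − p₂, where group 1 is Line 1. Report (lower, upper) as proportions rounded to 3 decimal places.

(0.034, 0.096)

First, p̂₁ = 316/840 = 0.3762; p̂₂ = 214/688 = 0.3110.
The two standard errors are √(0.3762×0.6238/840) = 0.01671 and √(0.3110×0.6890/688) = 0.01765.
Because the samples are independent, SE_diff = √(0.01671² + 0.01765²) = 0.02431.
Using z* = 1.282 for 80%, ME = 1.282 × 0.02431 = 0.03117.
p̂₁ − p̂₂ = 0.0652; interval 0.0652 ± 0.03117 gives (0.034, 0.096).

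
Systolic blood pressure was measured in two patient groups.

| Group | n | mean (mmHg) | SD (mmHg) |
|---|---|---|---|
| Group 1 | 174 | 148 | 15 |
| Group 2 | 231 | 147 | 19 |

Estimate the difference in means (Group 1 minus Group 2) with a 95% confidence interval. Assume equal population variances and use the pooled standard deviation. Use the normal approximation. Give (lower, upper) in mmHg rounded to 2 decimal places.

(-2.42, 4.42)

s_p = √[((n₁−1)s₁² + (n₂−1)s₂²)/(n₁+n₂−2)] = √[(173·15² + 230·19²)/403] = 17.3959.
SE = 17.3959·√(1/174 + 1/231) = 1.7462.
With z* = 1.960, margin = 1.960 × 1.7462 = 3.4226.
x̄₁ − x̄₂ = 148 − 147 = 1.0000; interval 1.0000 ± 3.4226 = (-2.42, 4.42).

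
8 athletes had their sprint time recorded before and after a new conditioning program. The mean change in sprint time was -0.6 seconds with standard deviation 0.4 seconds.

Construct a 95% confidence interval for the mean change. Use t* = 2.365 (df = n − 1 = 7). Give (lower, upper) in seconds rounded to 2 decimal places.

This is a matched-pairs design, so SE = s_d/√n = 0.4/√8 = 0.1414.
Margin = 2.365 × 0.1414 = 0.3344; the interval is -0.6 ± 0.3344 = (-0.93, -0.27).

(-0.93, -0.27)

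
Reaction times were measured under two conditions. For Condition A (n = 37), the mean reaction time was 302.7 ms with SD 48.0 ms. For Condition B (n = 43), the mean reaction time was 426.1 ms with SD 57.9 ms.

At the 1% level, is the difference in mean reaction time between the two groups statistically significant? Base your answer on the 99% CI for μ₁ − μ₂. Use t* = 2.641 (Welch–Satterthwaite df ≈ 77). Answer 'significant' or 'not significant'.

significant

Per-group SEs: s₁/√n₁ = 48.0/√37 = 7.8912, s₂/√n₂ = 57.9/√43 = 8.8297.
Unpooled SE of the difference: √(62.27103744 + 77.96360209) = 11.8421.
Margin of error = t* · SE = 2.641 × 11.8421 = 31.2750.
x̄₁ − x̄₂ = 302.7 − 426.1 = -123.4000.
CI: -123.4000 ± 31.2750 = (-154.6750, -92.1250).
The interval (-154.6750, -92.1250) does not contain 0, so the difference is significant.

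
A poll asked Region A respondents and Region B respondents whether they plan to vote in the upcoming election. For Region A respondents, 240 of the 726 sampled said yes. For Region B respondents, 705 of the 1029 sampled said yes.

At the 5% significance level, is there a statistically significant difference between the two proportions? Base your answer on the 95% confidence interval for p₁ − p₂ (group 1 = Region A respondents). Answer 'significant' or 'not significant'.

significant

Sample proportions: 240/726 = 0.3306, 705/1029 = 0.6851.
Each SE is √(p̂(1−p̂)/n): √(0.3306·0.6694/726) = 0.01746 and √(0.6851·0.3149/1029) = 0.01448.
SE(p̂₁ − p̂₂) = √(SE₁² + SE₂²) = √(0.0003048516 + 0.0002096704) = 0.02268, since the two samples are independent.
At 95% confidence z* = 1.960; margin = 1.960 × 0.02268 = 0.04445.
The difference is 0.3306 − 0.6851 = -0.3545, so the interval is -0.3545 ± 0.04445 = (-0.39895, -0.31005).
The interval (-0.39895, -0.31005) does not contain 0, so the difference is significant.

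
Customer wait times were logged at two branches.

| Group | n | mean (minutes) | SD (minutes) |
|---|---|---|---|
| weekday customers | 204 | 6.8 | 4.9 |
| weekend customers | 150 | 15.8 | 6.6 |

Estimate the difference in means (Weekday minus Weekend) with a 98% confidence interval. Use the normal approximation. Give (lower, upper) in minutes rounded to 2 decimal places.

(-10.49, -7.51)

SE₁ = s₁/√n₁ = 4.9/√204 = 0.3431; SE₂ = 6.6/√150 = 0.5389.
Independent samples, unequal variances: SE_diff = √(SE₁² + SE₂²) = √(0.11771761 + 0.29041321) = 0.6389.
z* = 2.326, so margin of error = 2.326 × 0.6389 = 1.4861.
Difference in means = 6.8 − 15.8 = -9.0000.
-9.0000 ± 1.4861 → (-10.49, -7.51).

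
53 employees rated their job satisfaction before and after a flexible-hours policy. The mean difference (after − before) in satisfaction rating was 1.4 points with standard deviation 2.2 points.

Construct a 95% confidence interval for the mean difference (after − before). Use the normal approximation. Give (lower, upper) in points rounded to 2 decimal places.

(0.81, 1.99)

This is a matched-pairs design, so SE = s_d/√n = 2.2/√53 = 0.3022.
Margin = 1.960 × 0.3022 = 0.5923; the interval is 1.4 ± 0.5923 = (0.81, 1.99).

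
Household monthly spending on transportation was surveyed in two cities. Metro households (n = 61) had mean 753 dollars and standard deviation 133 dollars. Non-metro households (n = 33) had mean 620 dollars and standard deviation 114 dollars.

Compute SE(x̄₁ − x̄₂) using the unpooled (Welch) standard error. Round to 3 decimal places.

Per-group SEs: s₁/√n₁ = 133/√61 = 17.0289, s₂/√n₂ = 114/√33 = 19.8449.
Unpooled SE of the difference: √(289.98343521 + 393.82005601) = 26.1496.

26.150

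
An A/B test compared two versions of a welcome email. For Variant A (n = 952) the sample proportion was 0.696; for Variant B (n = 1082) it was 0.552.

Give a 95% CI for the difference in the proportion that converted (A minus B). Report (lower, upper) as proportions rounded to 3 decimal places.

(0.102, 0.186)

SE₁ = √(p̂₁(1−p̂₁)/n₁) = √(0.6960·0.3040/952) = 0.01491; SE₂ = √(0.5520·0.4480/1082) = 0.01512.
Independent samples: SE of the difference = √(SE₁² + SE₂²) = √(0.0002223081 + 0.0002286144) = 0.02123.
z* for 95% confidence is 1.960, so the margin of error is 1.960 × 0.02123 = 0.04161.
Point estimate p̂₁ − p̂₂ = 0.6960 − 0.5520 = 0.1440.
0.1440 ± 0.04161 → (0.102, 0.186).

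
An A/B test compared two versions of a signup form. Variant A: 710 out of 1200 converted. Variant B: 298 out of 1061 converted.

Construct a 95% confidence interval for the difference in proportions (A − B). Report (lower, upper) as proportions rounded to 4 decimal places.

First, p̂₁ = 710/1200 = 0.5917; p̂₂ = 298/1061 = 0.2809.
The two standard errors are √(0.5917×0.4083/1200) = 0.01419 and √(0.2809×0.7191/1061) = 0.01380.
Because the samples are independent, SE_diff = √(0.01419² + 0.01380²) = 0.01979.
Using z* = 1.960 for 95%, ME = 1.960 × 0.01979 = 0.03879.
p̂₁ − p̂₂ = 0.3108; interval 0.3108 ± 0.03879 gives (0.2720, 0.3496).

(0.2720, 0.3496)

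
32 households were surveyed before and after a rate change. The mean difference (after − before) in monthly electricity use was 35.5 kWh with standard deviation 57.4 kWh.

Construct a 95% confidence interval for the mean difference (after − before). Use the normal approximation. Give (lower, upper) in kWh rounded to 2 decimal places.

(15.61, 55.39)

This is a matched-pairs design, so SE = s_d/√n = 57.4/√32 = 10.1470.
Margin = 1.960 × 10.1470 = 19.8881; the interval is 35.5 ± 19.8881 = (15.61, 55.39).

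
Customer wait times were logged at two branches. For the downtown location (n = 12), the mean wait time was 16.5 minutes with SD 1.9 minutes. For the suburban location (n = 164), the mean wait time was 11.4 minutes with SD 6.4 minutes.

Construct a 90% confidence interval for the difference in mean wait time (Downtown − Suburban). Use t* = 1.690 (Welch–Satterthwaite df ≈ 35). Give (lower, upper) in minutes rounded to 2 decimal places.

SE₁ = s₁/√n₁ = 1.9/√12 = 0.5485; SE₂ = 6.4/√164 = 0.4998.
Independent samples, unequal variances: SE_diff = √(SE₁² + SE₂²) = √(0.30085225 + 0.24980004) = 0.7421.
t* = 1.690, so margin of error = 1.690 × 0.7421 = 1.2541.
Difference in means = 16.5 − 11.4 = 5.1000.
5.1000 ± 1.2541 → (3.85, 6.35).

(3.85, 6.35)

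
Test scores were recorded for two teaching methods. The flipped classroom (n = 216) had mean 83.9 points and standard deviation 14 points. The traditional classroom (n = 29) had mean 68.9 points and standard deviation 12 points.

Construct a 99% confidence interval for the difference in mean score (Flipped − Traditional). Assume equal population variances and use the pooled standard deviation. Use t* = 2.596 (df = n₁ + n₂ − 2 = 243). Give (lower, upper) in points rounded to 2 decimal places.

s_p = √[((n₁−1)s₁² + (n₂−1)s₂²)/(n₁+n₂−2)] = √[(215·14² + 28·12²)/243] = 13.7843.
SE = 13.7843·√(1/216 + 1/29) = 2.7261.
With t* = 2.596, margin = 2.596 × 2.7261 = 7.0770.
x̄₁ − x̄₂ = 83.9 − 68.9 = 15.0000; interval 15.0000 ± 7.0770 = (7.92, 22.08).

(7.92, 22.08)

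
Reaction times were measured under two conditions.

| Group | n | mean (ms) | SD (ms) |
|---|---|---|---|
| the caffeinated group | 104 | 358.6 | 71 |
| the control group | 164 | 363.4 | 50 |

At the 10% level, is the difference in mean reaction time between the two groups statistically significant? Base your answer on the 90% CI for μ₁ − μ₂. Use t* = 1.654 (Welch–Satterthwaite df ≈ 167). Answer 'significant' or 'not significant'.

not significant

Per-group SEs: s₁/√n₁ = 71/√104 = 6.9621, s₂/√n₂ = 50/√164 = 3.9043.
Unpooled SE of the difference: √(48.47083641 + 15.24355849) = 7.9821.
Margin of error = t* · SE = 1.654 × 7.9821 = 13.2024.
x̄₁ − x̄₂ = 358.6 − 363.4 = -4.8000.
CI: -4.8000 ± 13.2024 = (-18.0024, 8.4024).
The interval (-18.0024, 8.4024) contains 0, so the difference is not significant.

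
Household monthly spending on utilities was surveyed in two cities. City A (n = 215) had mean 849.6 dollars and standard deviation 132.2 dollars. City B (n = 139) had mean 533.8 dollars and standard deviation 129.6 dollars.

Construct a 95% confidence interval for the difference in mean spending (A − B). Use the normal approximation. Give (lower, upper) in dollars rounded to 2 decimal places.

(287.93, 343.67)

SE₁ = s₁/√n₁ = 132.2/√215 = 9.0160; SE₂ = 129.6/√139 = 10.9925.
Independent samples, unequal variances: SE_diff = √(SE₁² + SE₂²) = √(81.288256 + 120.83505625) = 14.2170.
z* = 1.960, so margin of error = 1.960 × 14.2170 = 27.8653.
Difference in means = 849.6 − 533.8 = 315.8000.
315.8000 ± 27.8653 → (287.93, 343.67).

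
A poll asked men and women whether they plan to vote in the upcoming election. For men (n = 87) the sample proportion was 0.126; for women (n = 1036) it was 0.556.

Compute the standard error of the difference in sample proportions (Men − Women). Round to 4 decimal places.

Each SE is √(p̂(1−p̂)/n): √(0.1260·0.8740/87) = 0.03558 and √(0.5560·0.4440/1036) = 0.01544.
SE(p̂₁ − p̂₂) = √(SE₁² + SE₂²) = √(0.0012659364 + 0.0002383936) = 0.03879, since the two samples are independent.

0.0388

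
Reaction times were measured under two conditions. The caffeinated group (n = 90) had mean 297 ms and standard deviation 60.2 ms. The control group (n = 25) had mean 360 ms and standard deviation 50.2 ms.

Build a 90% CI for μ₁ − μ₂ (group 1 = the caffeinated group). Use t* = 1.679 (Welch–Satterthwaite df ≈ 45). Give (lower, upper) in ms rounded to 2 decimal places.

SE₁ = s₁/√n₁ = 60.2/√90 = 6.3456; SE₂ = 50.2/√25 = 10.0400.
Independent samples, unequal variances: SE_diff = √(SE₁² + SE₂²) = √(40.26663936 + 100.8016) = 11.8772.
t* = 1.679, so margin of error = 1.679 × 11.8772 = 19.9418.
Difference in means = 297 − 360 = -63.0000.
-63.0000 ± 19.9418 → (-82.94, -43.06).

(-82.94, -43.06)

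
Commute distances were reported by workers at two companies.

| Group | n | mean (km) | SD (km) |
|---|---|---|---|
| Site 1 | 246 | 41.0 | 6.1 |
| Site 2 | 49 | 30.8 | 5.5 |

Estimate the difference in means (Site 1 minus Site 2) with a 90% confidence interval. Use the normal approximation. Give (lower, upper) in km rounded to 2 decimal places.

SE₁ = s₁/√n₁ = 6.1/√246 = 0.3889; SE₂ = 5.5/√49 = 0.7857.
Independent samples, unequal variances: SE_diff = √(SE₁² + SE₂²) = √(0.15124321 + 0.61732449) = 0.8767.
z* = 1.645, so margin of error = 1.645 × 0.8767 = 1.4422.
Difference in means = 41.0 − 30.8 = 10.2000.
10.2000 ± 1.4422 → (8.76, 11.64).

(8.76, 11.64)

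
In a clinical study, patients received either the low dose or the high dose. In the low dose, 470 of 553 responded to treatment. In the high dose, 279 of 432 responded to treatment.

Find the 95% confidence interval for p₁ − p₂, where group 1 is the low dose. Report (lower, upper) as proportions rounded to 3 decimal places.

First, p̂₁ = 470/553 = 0.8499; p̂₂ = 279/432 = 0.6458.
The two standard errors are √(0.8499×0.1501/553) = 0.01519 and √(0.6458×0.3542/432) = 0.02301.
Because the samples are independent, SE_diff = √(0.01519² + 0.02301²) = 0.02757.
Using z* = 1.960 for 95%, ME = 1.960 × 0.02757 = 0.05404.
p̂₁ − p̂₂ = 0.2041; interval 0.2041 ± 0.05404 gives (0.150, 0.258).

(0.150, 0.258)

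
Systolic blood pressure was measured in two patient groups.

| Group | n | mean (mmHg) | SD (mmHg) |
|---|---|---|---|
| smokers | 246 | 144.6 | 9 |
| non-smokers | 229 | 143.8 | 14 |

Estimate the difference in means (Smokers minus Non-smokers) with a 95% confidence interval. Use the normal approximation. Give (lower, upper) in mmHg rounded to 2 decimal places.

Per-group SEs: s₁/√n₁ = 9/√246 = 0.5738, s₂/√n₂ = 14/√229 = 0.9251.
Unpooled SE of the difference: √(0.32924644 + 0.85581001) = 1.0886.
Margin of error = z* · SE = 1.960 × 1.0886 = 2.1337.
x̄₁ − x̄₂ = 144.6 − 143.8 = 0.8000.
CI: 0.8000 ± 2.1337 = (-1.33, 2.93).

(-1.33, 2.93)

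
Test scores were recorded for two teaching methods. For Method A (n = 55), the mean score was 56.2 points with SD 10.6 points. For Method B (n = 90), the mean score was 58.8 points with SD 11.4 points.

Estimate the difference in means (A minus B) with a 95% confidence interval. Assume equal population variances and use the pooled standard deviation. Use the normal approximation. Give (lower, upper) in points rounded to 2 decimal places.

(-6.33, 1.13)

s_p = √[((n₁−1)s₁² + (n₂−1)s₂²)/(n₁+n₂−2)] = √[(54·10.6² + 89·11.4²)/143] = 11.1047.
SE = 11.1047·√(1/55 + 1/90) = 1.9006.
With z* = 1.960, margin = 1.960 × 1.9006 = 3.7252.
x̄₁ − x̄₂ = 56.2 − 58.8 = -2.6000; interval -2.6000 ± 3.7252 = (-6.33, 1.13).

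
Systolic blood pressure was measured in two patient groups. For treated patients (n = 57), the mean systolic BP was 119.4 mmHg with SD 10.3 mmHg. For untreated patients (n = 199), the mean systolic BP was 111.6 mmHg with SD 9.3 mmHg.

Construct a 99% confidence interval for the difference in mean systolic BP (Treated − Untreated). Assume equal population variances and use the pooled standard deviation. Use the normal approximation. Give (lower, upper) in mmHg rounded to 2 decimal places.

Pooled variance s_p² = [56·10.3² + 198·9.3²] / (57+199−2) = 90.8113, so s_p = 9.5295.
SE_diff = s_p·√(1/n₁ + 1/n₂) = 9.5295·√(1/57 + 1/199) = 1.4316.
z* = 2.576; margin = 2.576 × 1.4316 = 3.6878.
Difference = 119.4 − 111.6 = 7.8000.
7.8000 ± 3.6878 → (4.11, 11.49).

(4.11, 11.49)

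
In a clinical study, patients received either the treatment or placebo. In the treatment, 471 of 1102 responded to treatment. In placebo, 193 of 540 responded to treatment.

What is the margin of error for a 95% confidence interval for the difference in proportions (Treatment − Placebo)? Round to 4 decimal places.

First, p̂₁ = 471/1102 = 0.4274; p̂₂ = 193/540 = 0.3574.
The two standard errors are √(0.4274×0.5726/1102) = 0.01490 and √(0.3574×0.6426/540) = 0.02062.
Because the samples are independent, SE_diff = √(0.01490² + 0.02062²) = 0.02544.
Using z* = 1.960 for 95%, ME = 1.960 × 0.02544 = 0.04986.

0.0499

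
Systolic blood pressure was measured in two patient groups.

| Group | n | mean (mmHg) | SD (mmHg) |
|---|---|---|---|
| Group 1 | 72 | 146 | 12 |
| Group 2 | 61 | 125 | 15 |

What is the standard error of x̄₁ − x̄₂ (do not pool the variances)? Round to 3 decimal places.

Per-group SEs: s₁/√n₁ = 12/√72 = 1.4142, s₂/√n₂ = 15/√61 = 1.9206.
Unpooled SE of the difference: √(1.99996164 + 3.68870436) = 2.3851.

2.385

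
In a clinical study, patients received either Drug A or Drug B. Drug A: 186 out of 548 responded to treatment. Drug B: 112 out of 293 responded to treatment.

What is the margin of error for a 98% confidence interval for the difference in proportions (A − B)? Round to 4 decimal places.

Sample proportions: 186/548 = 0.3394, 112/293 = 0.3823.
Each SE is √(p̂(1−p̂)/n): √(0.3394·0.6606/548) = 0.02023 and √(0.3823·0.6177/293) = 0.02839.
SE(p̂₁ − p̂₂) = √(SE₁² + SE₂²) = √(0.0004092529 + 0.0008059921) = 0.03486, since the two samples are independent.
At 98% confidence z* = 2.326; margin = 2.326 × 0.03486 = 0.08108.

0.0811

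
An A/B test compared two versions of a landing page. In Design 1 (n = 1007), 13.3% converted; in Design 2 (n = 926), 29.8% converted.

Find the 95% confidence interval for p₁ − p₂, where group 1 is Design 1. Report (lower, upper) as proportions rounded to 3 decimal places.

The two standard errors are √(0.1330×0.8670/1007) = 0.01070 and √(0.2980×0.7020/926) = 0.01503.
Because the samples are independent, SE_diff = √(0.01070² + 0.01503²) = 0.01845.
Using z* = 1.960 for 95%, ME = 1.960 × 0.01845 = 0.03616.
p̂₁ − p̂₂ = -0.1650; interval -0.1650 ± 0.03616 gives (-0.201, -0.129).

(-0.201, -0.129)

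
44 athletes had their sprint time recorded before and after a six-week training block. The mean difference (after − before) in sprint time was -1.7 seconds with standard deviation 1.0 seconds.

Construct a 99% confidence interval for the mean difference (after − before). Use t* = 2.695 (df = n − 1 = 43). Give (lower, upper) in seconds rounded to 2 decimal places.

(-2.11, -1.29)

Paired design: SE = s_d/√n = 1.0/√44 = 0.1508.
t* = 2.695; margin of error = 2.695 × 0.1508 = 0.4064.
-1.7 ± 0.4064 → (-2.11, -1.29).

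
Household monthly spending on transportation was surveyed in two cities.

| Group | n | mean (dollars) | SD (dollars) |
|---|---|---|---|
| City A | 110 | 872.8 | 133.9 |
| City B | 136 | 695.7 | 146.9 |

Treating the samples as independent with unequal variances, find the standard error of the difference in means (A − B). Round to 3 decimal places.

17.935

Standard errors of each mean: 133.9/√110 = 12.7669 and 146.9/√136 = 12.5966.
SE(x̄₁ − x̄₂) = √(12.7669² + 12.5966²) = 17.9351 for independent samples with unequal variances.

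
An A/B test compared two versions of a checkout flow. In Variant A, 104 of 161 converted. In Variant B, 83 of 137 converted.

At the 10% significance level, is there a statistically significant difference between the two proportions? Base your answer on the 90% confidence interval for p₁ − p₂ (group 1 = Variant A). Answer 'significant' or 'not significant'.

p̂₁ = 104/161 = 0.6460 and p̂₂ = 83/137 = 0.6058.
SE₁ = √(p̂₁(1−p̂₁)/n₁) = √(0.6460·0.3540/161) = 0.03769; SE₂ = √(0.6058·0.3942/137) = 0.04175.
Independent samples: SE of the difference = √(SE₁² + SE₂²) = √(0.0014205361 + 0.0017430625) = 0.05625.
z* for 90% confidence is 1.645, so the margin of error is 1.645 × 0.05625 = 0.09253.
Point estimate p̂₁ − p̂₂ = 0.6460 − 0.6058 = 0.0402.
0.0402 ± 0.09253 → (-0.05233, 0.13273).
The interval (-0.05233, 0.13273) contains 0, so the difference is not significant.

not significant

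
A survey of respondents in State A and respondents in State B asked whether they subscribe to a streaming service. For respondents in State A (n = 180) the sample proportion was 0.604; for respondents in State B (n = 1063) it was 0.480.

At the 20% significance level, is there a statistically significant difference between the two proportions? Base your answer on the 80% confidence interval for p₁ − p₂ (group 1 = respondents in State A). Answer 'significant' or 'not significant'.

significant

The two standard errors are √(0.6040×0.3960/180) = 0.03645 and √(0.4800×0.5200/1063) = 0.01532.
Because the samples are independent, SE_diff = √(0.03645² + 0.01532²) = 0.03954.
Using z* = 1.282 for 80%, ME = 1.282 × 0.03954 = 0.05069.
p̂₁ − p̂₂ = 0.1240; interval 0.1240 ± 0.05069 gives (0.07331, 0.17469).
The interval (0.07331, 0.17469) does not contain 0, so the difference is significant.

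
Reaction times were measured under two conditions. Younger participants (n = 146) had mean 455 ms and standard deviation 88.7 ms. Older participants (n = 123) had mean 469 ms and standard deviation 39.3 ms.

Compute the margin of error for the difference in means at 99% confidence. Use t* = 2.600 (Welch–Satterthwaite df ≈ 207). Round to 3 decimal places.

Standard errors of each mean: 88.7/√146 = 7.3409 and 39.3/√123 = 3.5436.
SE(x̄₁ − x̄₂) = √(7.3409² + 3.5436²) = 8.1514 for independent samples with unequal variances.
With t* = 2.600, the margin is 2.600 × 8.1514 = 21.1936.

21.194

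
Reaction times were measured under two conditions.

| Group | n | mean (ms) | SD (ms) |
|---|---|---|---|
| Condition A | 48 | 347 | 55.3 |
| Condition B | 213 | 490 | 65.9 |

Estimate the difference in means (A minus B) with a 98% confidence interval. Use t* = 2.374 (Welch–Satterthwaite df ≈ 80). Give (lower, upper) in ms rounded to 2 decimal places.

Per-group SEs: s₁/√n₁ = 55.3/√48 = 7.9819, s₂/√n₂ = 65.9/√213 = 4.5154.
Unpooled SE of the difference: √(63.71072761 + 20.38883716) = 9.1706.
Margin of error = t* · SE = 2.374 × 9.1706 = 21.7710.
x̄₁ − x̄₂ = 347 − 490 = -143.0000.
CI: -143.0000 ± 21.7710 = (-164.77, -121.23).

(-164.77, -121.23)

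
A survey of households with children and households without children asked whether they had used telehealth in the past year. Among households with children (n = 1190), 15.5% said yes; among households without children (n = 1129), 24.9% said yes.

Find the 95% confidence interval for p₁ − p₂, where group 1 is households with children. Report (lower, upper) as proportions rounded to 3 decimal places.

(-0.127, -0.061)

SE₁ = √(p̂₁(1−p̂₁)/n₁) = √(0.1550·0.8450/1190) = 0.01049; SE₂ = √(0.2490·0.7510/1129) = 0.01287.
Independent samples: SE of the difference = √(SE₁² + SE₂²) = √(0.0001100401 + 0.0001656369) = 0.01660.
z* for 95% confidence is 1.960, so the margin of error is 1.960 × 0.01660 = 0.03254.
Point estimate p̂₁ − p̂₂ = 0.1550 − 0.2490 = -0.0940.
-0.0940 ± 0.03254 → (-0.127, -0.061).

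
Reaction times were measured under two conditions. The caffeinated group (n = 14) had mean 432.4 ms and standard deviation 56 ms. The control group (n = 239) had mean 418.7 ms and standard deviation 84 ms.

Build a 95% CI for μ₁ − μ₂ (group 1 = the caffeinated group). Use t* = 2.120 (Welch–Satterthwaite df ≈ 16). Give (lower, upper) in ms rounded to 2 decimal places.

SE₁ = s₁/√n₁ = 56/√14 = 14.9666; SE₂ = 84/√239 = 5.4335.
Independent samples, unequal variances: SE_diff = √(SE₁² + SE₂²) = √(223.99911556 + 29.52292225) = 15.9224.
t* = 2.120, so margin of error = 2.120 × 15.9224 = 33.7555.
Difference in means = 432.4 − 418.7 = 13.7000.
13.7000 ± 33.7555 → (-20.06, 47.46).

(-20.06, 47.46)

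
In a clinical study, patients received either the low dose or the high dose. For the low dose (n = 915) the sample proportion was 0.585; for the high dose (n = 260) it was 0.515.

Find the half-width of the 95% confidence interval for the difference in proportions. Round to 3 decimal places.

SE₁ = √(p̂₁(1−p̂₁)/n₁) = √(0.5850·0.4150/915) = 0.01629; SE₂ = √(0.5150·0.4850/260) = 0.03099.
Independent samples: SE of the difference = √(SE₁² + SE₂²) = √(0.0002653641 + 0.0009603801) = 0.03501.
z* for 95% confidence is 1.960, so the margin of error is 1.960 × 0.03501 = 0.06862.

0.069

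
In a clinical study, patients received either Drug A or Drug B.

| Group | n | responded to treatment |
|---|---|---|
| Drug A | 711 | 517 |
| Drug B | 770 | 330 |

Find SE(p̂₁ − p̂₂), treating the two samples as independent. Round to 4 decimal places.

p̂₁ = 517/711 = 0.7271 and p̂₂ = 330/770 = 0.4286.
SE₁ = √(p̂₁(1−p̂₁)/n₁) = √(0.7271·0.2729/711) = 0.01671; SE₂ = √(0.4286·0.5714/770) = 0.01783.
Independent samples: SE of the difference = √(SE₁² + SE₂²) = √(0.0002792241 + 0.0003179089) = 0.02444.

0.0244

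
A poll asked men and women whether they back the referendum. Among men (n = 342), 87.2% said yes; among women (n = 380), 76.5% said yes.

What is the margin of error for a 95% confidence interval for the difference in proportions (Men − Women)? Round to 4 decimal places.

0.0554

The two standard errors are √(0.8720×0.1280/342) = 0.01807 and √(0.7650×0.2350/380) = 0.02175.
Because the samples are independent, SE_diff = √(0.01807² + 0.02175²) = 0.02828.
Using z* = 1.960 for 95%, ME = 1.960 × 0.02828 = 0.05543.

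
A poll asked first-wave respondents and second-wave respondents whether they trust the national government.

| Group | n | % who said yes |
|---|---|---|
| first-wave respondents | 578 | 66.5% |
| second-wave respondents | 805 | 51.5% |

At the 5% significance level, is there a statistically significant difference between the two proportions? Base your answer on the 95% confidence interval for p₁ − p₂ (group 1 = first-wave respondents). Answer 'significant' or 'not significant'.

significant

SE₁ = √(p̂₁(1−p̂₁)/n₁) = √(0.6650·0.3350/578) = 0.01963; SE₂ = √(0.5150·0.4850/805) = 0.01761.
Independent samples: SE of the difference = √(SE₁² + SE₂²) = √(0.0003853369 + 0.0003101121) = 0.02637.
z* for 95% confidence is 1.960, so the margin of error is 1.960 × 0.02637 = 0.05169.
Point estimate p̂₁ − p̂₂ = 0.6650 − 0.5150 = 0.1500.
0.1500 ± 0.05169 → (0.09831, 0.20169).
The interval (0.09831, 0.20169) does not contain 0, so the difference is significant.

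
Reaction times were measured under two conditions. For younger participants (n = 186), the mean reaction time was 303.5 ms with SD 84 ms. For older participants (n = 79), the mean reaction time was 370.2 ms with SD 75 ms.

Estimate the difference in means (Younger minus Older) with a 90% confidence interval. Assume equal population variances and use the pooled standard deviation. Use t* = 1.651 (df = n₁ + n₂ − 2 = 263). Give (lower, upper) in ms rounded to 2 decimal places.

(-84.76, -48.64)

Pooled variance s_p² = [185·84² + 78·75²] / (186+79−2) = 6631.5970, so s_p = 81.4346.
SE_diff = s_p·√(1/n₁ + 1/n₂) = 81.4346·√(1/186 + 1/79) = 10.9361.
t* = 1.651; margin = 1.651 × 10.9361 = 18.0555.
Difference = 303.5 − 370.2 = -66.7000.
-66.7000 ± 18.0555 → (-84.76, -48.64).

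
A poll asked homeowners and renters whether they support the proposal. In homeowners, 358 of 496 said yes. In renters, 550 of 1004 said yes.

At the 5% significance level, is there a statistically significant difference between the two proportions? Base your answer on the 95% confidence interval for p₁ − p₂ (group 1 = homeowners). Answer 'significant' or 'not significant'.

significant

First, p̂₁ = 358/496 = 0.7218; p̂₂ = 550/1004 = 0.5478.
The two standard errors are √(0.7218×0.2782/496) = 0.02012 and √(0.5478×0.4522/1004) = 0.01571.
Because the samples are independent, SE_diff = √(0.02012² + 0.01571²) = 0.02553.
Using z* = 1.960 for 95%, ME = 1.960 × 0.02553 = 0.05004.
p̂₁ − p̂₂ = 0.1740; interval 0.1740 ± 0.05004 gives (0.12396, 0.22404).
The interval (0.12396, 0.22404) does not contain 0, so the difference is significant.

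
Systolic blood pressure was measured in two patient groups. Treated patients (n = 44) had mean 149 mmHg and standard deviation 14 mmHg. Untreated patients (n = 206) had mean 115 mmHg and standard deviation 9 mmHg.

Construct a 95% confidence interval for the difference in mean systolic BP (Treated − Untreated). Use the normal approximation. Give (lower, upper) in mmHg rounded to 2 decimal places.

Per-group SEs: s₁/√n₁ = 14/√44 = 2.1106, s₂/√n₂ = 9/√206 = 0.6271.
Unpooled SE of the difference: √(4.45463236 + 0.39325441) = 2.2018.
Margin of error = z* · SE = 1.960 × 2.2018 = 4.3155.
x̄₁ − x̄₂ = 149 − 115 = 34.0000.
CI: 34.0000 ± 4.3155 = (29.68, 38.32).

(29.68, 38.32)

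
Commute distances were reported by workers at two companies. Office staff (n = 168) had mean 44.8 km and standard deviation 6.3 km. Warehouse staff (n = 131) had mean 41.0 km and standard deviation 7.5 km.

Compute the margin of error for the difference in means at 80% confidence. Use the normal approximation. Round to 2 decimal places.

Per-group SEs: s₁/√n₁ = 6.3/√168 = 0.4861, s₂/√n₂ = 7.5/√131 = 0.6553.
Unpooled SE of the difference: √(0.23629321 + 0.42941809) = 0.8159.
Margin of error = z* · SE = 1.282 × 0.8159 = 1.0460.

1.05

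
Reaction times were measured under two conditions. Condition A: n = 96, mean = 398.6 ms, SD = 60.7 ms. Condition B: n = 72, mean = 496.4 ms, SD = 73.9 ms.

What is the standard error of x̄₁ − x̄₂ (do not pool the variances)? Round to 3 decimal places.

10.688

SE₁ = s₁/√n₁ = 60.7/√96 = 6.1952; SE₂ = 73.9/√72 = 8.7092.
Independent samples, unequal variances: SE_diff = √(SE₁² + SE₂²) = √(38.38050304 + 75.85016464) = 10.6879.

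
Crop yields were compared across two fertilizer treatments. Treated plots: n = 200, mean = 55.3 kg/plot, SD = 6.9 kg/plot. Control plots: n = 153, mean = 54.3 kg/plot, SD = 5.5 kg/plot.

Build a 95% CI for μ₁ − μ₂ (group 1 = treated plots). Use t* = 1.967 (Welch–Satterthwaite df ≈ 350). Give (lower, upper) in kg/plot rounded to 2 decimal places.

(-0.30, 2.30)

Standard errors of each mean: 6.9/√200 = 0.4879 and 5.5/√153 = 0.4446.
SE(x̄₁ − x̄₂) = √(0.4879² + 0.4446²) = 0.6601 for independent samples with unequal variances.
With t* = 1.967, the margin is 1.967 × 0.6601 = 1.2984.
x̄₁ − x̄₂ = 55.3 − 54.3 = 1.0000; the interval is 1.0000 ± 1.2984 = (-0.30, 2.30).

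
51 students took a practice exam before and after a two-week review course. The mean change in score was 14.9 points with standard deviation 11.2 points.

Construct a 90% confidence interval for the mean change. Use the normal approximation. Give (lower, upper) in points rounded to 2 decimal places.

Paired design: SE = s_d/√n = 11.2/√51 = 1.5683.
z* = 1.645; margin of error = 1.645 × 1.5683 = 2.5799.
14.9 ± 2.5799 → (12.32, 17.48).

(12.32, 17.48)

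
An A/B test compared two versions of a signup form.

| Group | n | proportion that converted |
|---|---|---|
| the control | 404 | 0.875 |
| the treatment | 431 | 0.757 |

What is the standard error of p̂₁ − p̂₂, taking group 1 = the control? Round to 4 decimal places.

SE₁ = √(p̂₁(1−p̂₁)/n₁) = √(0.8750·0.1250/404) = 0.01645; SE₂ = √(0.7570·0.2430/431) = 0.02066.
Independent samples: SE of the difference = √(SE₁² + SE₂²) = √(0.0002706025 + 0.0004268356) = 0.02641.

0.0264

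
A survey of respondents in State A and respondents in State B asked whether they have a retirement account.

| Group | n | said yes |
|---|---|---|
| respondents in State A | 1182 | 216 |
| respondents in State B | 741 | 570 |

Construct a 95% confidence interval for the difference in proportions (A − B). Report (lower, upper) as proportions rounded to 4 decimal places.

First, p̂₁ = 216/1182 = 0.1827; p̂₂ = 570/741 = 0.7692.
The two standard errors are √(0.1827×0.8173/1182) = 0.01124 and √(0.7692×0.2308/741) = 0.01548.
Because the samples are independent, SE_diff = √(0.01124² + 0.01548²) = 0.01913.
Using z* = 1.960 for 95%, ME = 1.960 × 0.01913 = 0.03749.
p̂₁ − p̂₂ = -0.5865; interval -0.5865 ± 0.03749 gives (-0.6240, -0.5490).

(-0.6240, -0.5490)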